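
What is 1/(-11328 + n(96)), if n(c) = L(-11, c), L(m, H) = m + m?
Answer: -1/11350 ≈ -8.8106e-5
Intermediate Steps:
L(m, H) = 2*m
n(c) = -22 (n(c) = 2*(-11) = -22)
1/(-11328 + n(96)) = 1/(-11328 - 22) = 1/(-11350) = -1/11350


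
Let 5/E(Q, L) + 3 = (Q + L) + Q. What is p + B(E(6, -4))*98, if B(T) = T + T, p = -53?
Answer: 143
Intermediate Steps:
E(Q, L) = 5/(-3 + L + 2*Q) (E(Q, L) = 5/(-3 + ((Q + L) + Q)) = 5/(-3 + ((L + Q) + Q)) = 5/(-3 + (L + 2*Q)) = 5/(-3 + L + 2*Q))
B(T) = 2*T
p + B(E(6, -4))*98 = -53 + (2*(5/(-3 - 4 + 2*6)))*98 = -53 + (2*(5/(-3 - 4 + 12)))*98 = -53 + (2*(5/5))*98 = -53 + (2*(5*(1/5)))*98 = -53 + (2*1)*98 = -53 + 2*98 = -53 + 196 = 143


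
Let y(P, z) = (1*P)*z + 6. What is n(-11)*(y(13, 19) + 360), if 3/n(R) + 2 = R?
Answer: -1839/13 ≈ -141.46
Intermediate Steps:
n(R) = 3/(-2 + R)
y(P, z) = 6 + P*z (y(P, z) = P*z + 6 = 6 + P*z)
n(-11)*(y(13, 19) + 360) = (3/(-2 - 11))*((6 + 13*19) + 360) = (3/(-13))*((6 + 247) + 360) = (3*(-1/13))*(253 + 360) = -3/13*613 = -1839/13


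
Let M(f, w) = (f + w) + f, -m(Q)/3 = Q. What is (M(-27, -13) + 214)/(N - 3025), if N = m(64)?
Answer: -147/3217 ≈ -0.045695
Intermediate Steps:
m(Q) = -3*Q
N = -192 (N = -3*64 = -192)
M(f, w) = w + 2*f
(M(-27, -13) + 214)/(N - 3025) = ((-13 + 2*(-27)) + 214)/(-192 - 3025) = ((-13 - 54) + 214)/(-3217) = (-67 + 214)*(-1/3217) = 147*(-1/3217) = -147/3217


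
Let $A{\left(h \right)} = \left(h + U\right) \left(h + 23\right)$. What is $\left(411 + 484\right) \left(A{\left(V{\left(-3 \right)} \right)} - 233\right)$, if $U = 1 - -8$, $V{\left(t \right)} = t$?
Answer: $-101135$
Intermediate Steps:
$U = 9$ ($U = 1 + 8 = 9$)
$A{\left(h \right)} = \left(9 + h\right) \left(23 + h\right)$ ($A{\left(h \right)} = \left(h + 9\right) \left(h + 23\right) = \left(9 + h\right) \left(23 + h\right)$)
$\left(411 + 484\right) \left(A{\left(V{\left(-3 \right)} \right)} - 233\right) = \left(411 + 484\right) \left(\left(207 + \left(-3\right)^{2} + 32 \left(-3\right)\right) - 233\right) = 895 \left(\left(207 + 9 - 96\right) - 233\right) = 895 \left(120 - 233\right) = 895 \left(-113\right) = -101135$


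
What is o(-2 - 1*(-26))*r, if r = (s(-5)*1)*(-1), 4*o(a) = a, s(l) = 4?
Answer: -24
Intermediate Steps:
o(a) = a/4
r = -4 (r = (4*1)*(-1) = 4*(-1) = -4)
o(-2 - 1*(-26))*r = ((-2 - 1*(-26))/4)*(-4) = ((-2 + 26)/4)*(-4) = ((¼)*24)*(-4) = 6*(-4) = -24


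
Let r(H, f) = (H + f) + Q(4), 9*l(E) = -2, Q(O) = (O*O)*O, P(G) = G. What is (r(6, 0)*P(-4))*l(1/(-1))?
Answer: 560/9 ≈ 62.222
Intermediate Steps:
Q(O) = O**3 (Q(O) = O**2*O = O**3)
l(E) = -2/9 (l(E) = (1/9)*(-2) = -2/9)
r(H, f) = 64 + H + f (r(H, f) = (H + f) + 4**3 = (H + f) + 64 = 64 + H + f)
(r(6, 0)*P(-4))*l(1/(-1)) = ((64 + 6 + 0)*(-4))*(-2/9) = (70*(-4))*(-2/9) = -280*(-2/9) = 560/9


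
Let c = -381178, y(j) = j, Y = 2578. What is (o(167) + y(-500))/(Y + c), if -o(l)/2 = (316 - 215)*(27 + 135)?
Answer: 4153/47325 ≈ 0.087755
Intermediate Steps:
o(l) = -32724 (o(l) = -2*(316 - 215)*(27 + 135) = -202*162 = -2*16362 = -32724)
(o(167) + y(-500))/(Y + c) = (-32724 - 500)/(2578 - 381178) = -33224/(-378600) = -33224*(-1/378600) = 4153/47325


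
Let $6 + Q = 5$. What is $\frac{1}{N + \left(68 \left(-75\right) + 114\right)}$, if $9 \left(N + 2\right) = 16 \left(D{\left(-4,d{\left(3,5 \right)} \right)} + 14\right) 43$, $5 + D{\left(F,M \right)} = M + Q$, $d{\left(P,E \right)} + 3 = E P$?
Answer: $- \frac{9}{31132} \approx -0.00028909$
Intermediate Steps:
$Q = -1$ ($Q = -6 + 5 = -1$)
$d{\left(P,E \right)} = -3 + E P$
$D{\left(F,M \right)} = -6 + M$ ($D{\left(F,M \right)} = -5 + \left(M - 1\right) = -5 + \left(-1 + M\right) = -6 + M$)
$N = \frac{13742}{9}$ ($N = -2 + \frac{16 \left(\left(-6 + \left(-3 + 5 \cdot 3\right)\right) + 14\right) 43}{9} = -2 + \frac{16 \left(\left(-6 + \left(-3 + 15\right)\right) + 14\right) 43}{9} = -2 + \frac{16 \left(\left(-6 + 12\right) + 14\right) 43}{9} = -2 + \frac{16 \left(6 + 14\right) 43}{9} = -2 + \frac{16 \cdot 20 \cdot 43}{9} = -2 + \frac{320 \cdot 43}{9} = -2 + \frac{1}{9} \cdot 13760 = -2 + \frac{13760}{9} = \frac{13742}{9} \approx 1526.9$)
$\frac{1}{N + \left(68 \left(-75\right) + 114\right)} = \frac{1}{\frac{13742}{9} + \left(68 \left(-75\right) + 114\right)} = \frac{1}{\frac{13742}{9} + \left(-5100 + 114\right)} = \frac{1}{\frac{13742}{9} - 4986} = \frac{1}{- \frac{31132}{9}} = - \frac{9}{31132}$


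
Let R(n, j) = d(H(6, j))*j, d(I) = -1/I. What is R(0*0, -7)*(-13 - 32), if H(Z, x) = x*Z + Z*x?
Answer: 15/4 ≈ 3.7500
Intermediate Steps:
H(Z, x) = 2*Z*x (H(Z, x) = Z*x + Z*x = 2*Z*x)
R(n, j) = -1/12 (R(n, j) = (-1/(2*6*j))*j = (-1/(12*j))*j = -1/12)
R(0*0, -7)*(-13 - 32) = -(-13 - 32)/12 = -1/12*(-45) = 15/4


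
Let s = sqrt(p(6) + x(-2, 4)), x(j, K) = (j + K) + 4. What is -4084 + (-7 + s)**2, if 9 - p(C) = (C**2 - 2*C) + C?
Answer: -4084 + (7 - I*sqrt(15))**2 ≈ -4050.0 - 54.222*I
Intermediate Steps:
x(j, K) = 4 + K + j (x(j, K) = (K + j) + 4 = 4 + K + j)
p(C) = 9 + C - C**2 (p(C) = 9 - ((C**2 - 2*C) + C) = 9 - (C**2 - C) = 9 + (C - C**2) = 9 + C - C**2)
s = I*sqrt(15) (s = sqrt((9 + 6 - 1*6**2) + (4 + 4 - 2)) = sqrt((9 + 6 - 1*36) + 6) = sqrt((9 + 6 - 36) + 6) = sqrt(-21 + 6) = sqrt(-15) = I*sqrt(15) ≈ 3.873*I)
-4084 + (-7 + s)**2 = -4084 + (-7 + I*sqrt(15))**2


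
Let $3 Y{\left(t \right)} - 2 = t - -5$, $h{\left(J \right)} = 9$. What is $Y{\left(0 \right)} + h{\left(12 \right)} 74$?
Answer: $\frac{2005}{3} \approx 668.33$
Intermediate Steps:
$Y{\left(t \right)} = \frac{7}{3} + \frac{t}{3}$ ($Y{\left(t \right)} = \frac{2}{3} + \frac{t - -5}{3} = \frac{2}{3} + \frac{t + 5}{3} = \frac{2}{3} + \frac{5 + t}{3} = \frac{2}{3} + \left(\frac{5}{3} + \frac{t}{3}\right) = \frac{7}{3} + \frac{t}{3}$)
$Y{\left(0 \right)} + h{\left(12 \right)} 74 = \left(\frac{7}{3} + \frac{1}{3} \cdot 0\right) + 9 \cdot 74 = \left(\frac{7}{3} + 0\right) + 666 = \frac{7}{3} + 666 = \frac{2005}{3}$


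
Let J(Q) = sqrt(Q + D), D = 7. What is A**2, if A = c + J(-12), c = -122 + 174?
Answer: (52 + I*sqrt(5))**2 ≈ 2699.0 + 232.55*I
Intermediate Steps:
J(Q) = sqrt(7 + Q) (J(Q) = sqrt(Q + 7) = sqrt(7 + Q))
c = 52
A = 52 + I*sqrt(5) (A = 52 + sqrt(7 - 12) = 52 + sqrt(-5) = 52 + I*sqrt(5) ≈ 52.0 + 2.2361*I)
A**2 = (52 + I*sqrt(5))**2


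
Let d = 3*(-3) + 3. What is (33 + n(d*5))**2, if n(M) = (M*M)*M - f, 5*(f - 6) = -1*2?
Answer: 18188028769/25 ≈ 7.2752e+8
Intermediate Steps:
d = -6 (d = -9 + 3 = -6)
f = 28/5 (f = 6 + (-1*2)/5 = 6 + (1/5)*(-2) = 6 - 2/5 = 28/5 ≈ 5.6000)
n(M) = -28/5 + M**3 (n(M) = (M*M)*M - 1*28/5 = M**2*M - 28/5 = M**3 - 28/5 = -28/5 + M**3)
(33 + n(d*5))**2 = (33 + (-28/5 + (-6*5)**3))**2 = (33 + (-28/5 + (-30)**3))**2 = (33 + (-28/5 - 27000))**2 = (33 - 135028/5)**2 = (-134863/5)**2 = 18188028769/25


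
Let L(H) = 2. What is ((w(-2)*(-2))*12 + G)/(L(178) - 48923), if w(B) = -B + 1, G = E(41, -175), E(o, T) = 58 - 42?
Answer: 56/48921 ≈ 0.0011447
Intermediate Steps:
E(o, T) = 16
G = 16
w(B) = 1 - B
((w(-2)*(-2))*12 + G)/(L(178) - 48923) = (((1 - 1*(-2))*(-2))*12 + 16)/(2 - 48923) = (((1 + 2)*(-2))*12 + 16)/(-48921) = ((3*(-2))*12 + 16)*(-1/48921) = (-6*12 + 16)*(-1/48921) = (-72 + 16)*(-1/48921) = -56*(-1/48921) = 56/48921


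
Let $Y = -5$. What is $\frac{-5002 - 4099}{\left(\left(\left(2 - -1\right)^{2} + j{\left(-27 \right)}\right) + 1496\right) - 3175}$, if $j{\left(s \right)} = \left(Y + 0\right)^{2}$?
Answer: $\frac{9101}{1645} \approx 5.5325$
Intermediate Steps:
$j{\left(s \right)} = 25$ ($j{\left(s \right)} = \left(-5 + 0\right)^{2} = \left(-5\right)^{2} = 25$)
$\frac{-5002 - 4099}{\left(\left(\left(2 - -1\right)^{2} + j{\left(-27 \right)}\right) + 1496\right) - 3175} = \frac{-5002 - 4099}{\left(\left(\left(2 - -1\right)^{2} + 25\right) + 1496\right) - 3175} = - \frac{9101}{\left(\left(\left(2 + \left(-3 + 4\right)\right)^{2} + 25\right) + 1496\right) - 3175} = - \frac{9101}{\left(\left(\left(2 + 1\right)^{2} + 25\right) + 1496\right) - 3175} = - \frac{9101}{\left(\left(3^{2} + 25\right) + 1496\right) - 3175} = - \frac{9101}{\left(\left(9 + 25\right) + 1496\right) - 3175} = - \frac{9101}{\left(34 + 1496\right) - 3175} = - \frac{9101}{1530 - 3175} = - \frac{9101}{-1645} = \left(-9101\right) \left(- \frac{1}{1645}\right) = \frac{9101}{1645}$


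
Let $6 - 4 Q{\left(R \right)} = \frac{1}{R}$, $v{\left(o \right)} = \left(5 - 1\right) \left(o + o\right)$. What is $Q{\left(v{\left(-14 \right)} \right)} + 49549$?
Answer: $\frac{22198625}{448} \approx 49551.0$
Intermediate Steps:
$v{\left(o \right)} = 8 o$ ($v{\left(o \right)} = 4 \cdot 2 o = 8 o$)
$Q{\left(R \right)} = \frac{3}{2} - \frac{1}{4 R}$
$Q{\left(v{\left(-14 \right)} \right)} + 49549 = \frac{-1 + 6 \cdot 8 \left(-14\right)}{4 \cdot 8 \left(-14\right)} + 49549 = \frac{-1 + 6 \left(-112\right)}{4 \left(-112\right)} + 49549 = \frac{1}{4} \left(- \frac{1}{112}\right) \left(-1 - 672\right) + 49549 = \frac{1}{4} \left(- \frac{1}{112}\right) \left(-673\right) + 49549 = \frac{673}{448} + 49549 = \frac{22198625}{448}$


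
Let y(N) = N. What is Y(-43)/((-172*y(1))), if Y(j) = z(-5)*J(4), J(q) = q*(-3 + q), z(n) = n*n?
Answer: -25/43 ≈ -0.58140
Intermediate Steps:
z(n) = n**2
Y(j) = 100 (Y(j) = (-5)**2*(4*(-3 + 4)) = 25*(4*1) = 25*4 = 100)
Y(-43)/((-172*y(1))) = 100/((-172*1)) = 100/(-172) = 100*(-1/172) = -25/43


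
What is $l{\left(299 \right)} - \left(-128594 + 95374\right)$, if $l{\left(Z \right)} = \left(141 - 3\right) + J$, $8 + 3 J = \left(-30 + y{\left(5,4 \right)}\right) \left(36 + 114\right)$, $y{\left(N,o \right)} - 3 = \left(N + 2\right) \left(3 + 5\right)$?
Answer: $\frac{104416}{3} \approx 34805.0$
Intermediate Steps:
$y{\left(N,o \right)} = 19 + 8 N$ ($y{\left(N,o \right)} = 3 + \left(N + 2\right) \left(3 + 5\right) = 3 + \left(2 + N\right) 8 = 3 + \left(16 + 8 N\right) = 19 + 8 N$)
$J = \frac{4342}{3}$ ($J = - \frac{8}{3} + \frac{\left(-30 + \left(19 + 8 \cdot 5\right)\right) \left(36 + 114\right)}{3} = - \frac{8}{3} + \frac{\left(-30 + \left(19 + 40\right)\right) 150}{3} = - \frac{8}{3} + \frac{\left(-30 + 59\right) 150}{3} = - \frac{8}{3} + \frac{29 \cdot 150}{3} = - \frac{8}{3} + \frac{1}{3} \cdot 4350 = - \frac{8}{3} + 1450 = \frac{4342}{3} \approx 1447.3$)
$l{\left(Z \right)} = \frac{4756}{3}$ ($l{\left(Z \right)} = \left(141 - 3\right) + \frac{4342}{3} = 138 + \frac{4342}{3} = \frac{4756}{3}$)
$l{\left(299 \right)} - \left(-128594 + 95374\right) = \frac{4756}{3} - \left(-128594 + 95374\right) = \frac{4756}{3} - -33220 = \frac{4756}{3} + 33220 = \frac{104416}{3}$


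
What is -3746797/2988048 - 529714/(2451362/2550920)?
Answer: -2018816529669498877/3662393660688 ≈ -5.5123e+5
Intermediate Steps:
-3746797/2988048 - 529714/(2451362/2550920) = -3746797*1/2988048 - 529714/(2451362*(1/2550920)) = -3746797/2988048 - 529714/1225681/1275460 = -3746797/2988048 - 529714*1275460/1225681 = -3746797/2988048 - 675629018440/1225681 = -2018816529669498877/3662393660688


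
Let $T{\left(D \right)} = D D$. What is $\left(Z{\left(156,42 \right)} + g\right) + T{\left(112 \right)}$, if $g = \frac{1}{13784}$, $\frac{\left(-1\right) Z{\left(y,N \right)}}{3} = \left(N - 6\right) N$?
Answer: $\frac{110382273}{13784} \approx 8008.0$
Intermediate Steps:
$Z{\left(y,N \right)} = - 3 N \left(-6 + N\right)$ ($Z{\left(y,N \right)} = - 3 \left(N - 6\right) N = - 3 \left(-6 + N\right) N = - 3 N \left(-6 + N\right)$)
$g = \frac{1}{13784} \approx 7.2548 \cdot 10^{-5}$
$T{\left(D \right)} = D^{2}$
$\left(Z{\left(156,42 \right)} + g\right) + T{\left(112 \right)} = \left(3 \cdot 42 \left(6 - 42\right) + \frac{1}{13784}\right) + 112^{2} = \left(3 \cdot 42 \left(6 - 42\right) + \frac{1}{13784}\right) + 12544 = \left(3 \cdot 42 \left(-36\right) + \frac{1}{13784}\right) + 12544 = \left(-4536 + \frac{1}{13784}\right) + 12544 = - \frac{62524223}{13784} + 12544 = \frac{110382273}{13784}$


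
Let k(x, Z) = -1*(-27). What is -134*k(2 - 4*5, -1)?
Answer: -3618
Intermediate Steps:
k(x, Z) = 27
-134*k(2 - 4*5, -1) = -134*27 = -3618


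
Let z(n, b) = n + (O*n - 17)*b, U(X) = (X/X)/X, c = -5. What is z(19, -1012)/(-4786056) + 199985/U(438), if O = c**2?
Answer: 419227061675557/4786056 ≈ 8.7593e+7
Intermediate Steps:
U(X) = 1/X
O = 25 (O = (-5)**2 = 25)
z(n, b) = n + b*(-17 + 25*n) (z(n, b) = n + (25*n - 17)*b = n + (-17 + 25*n)*b = n + b*(-17 + 25*n))
z(19, -1012)/(-4786056) + 199985/U(438) = (19 - 17*(-1012) + 25*(-1012)*19)/(-4786056) + 199985/(1/438) = (19 + 17204 - 480700)*(-1/4786056) + 199985/(1/438) = -463477*(-1/4786056) + 199985*438 = 463477/4786056 + 87593430 = 419227061675557/4786056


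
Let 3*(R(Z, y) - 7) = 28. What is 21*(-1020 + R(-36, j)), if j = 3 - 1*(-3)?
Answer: -21077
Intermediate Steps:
j = 6 (j = 3 + 3 = 6)
R(Z, y) = 49/3 (R(Z, y) = 7 + (⅓)*28 = 7 + 28/3 = 49/3)
21*(-1020 + R(-36, j)) = 21*(-1020 + 49/3) = 21*(-3011/3) = -21077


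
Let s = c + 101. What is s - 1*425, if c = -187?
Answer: -511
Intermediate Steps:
s = -86 (s = -187 + 101 = -86)
s - 1*425 = -86 - 1*425 = -86 - 425 = -511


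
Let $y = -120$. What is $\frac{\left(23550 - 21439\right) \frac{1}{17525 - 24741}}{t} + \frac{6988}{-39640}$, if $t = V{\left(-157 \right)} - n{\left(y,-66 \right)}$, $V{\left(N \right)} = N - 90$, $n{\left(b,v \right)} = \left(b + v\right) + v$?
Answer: $- \frac{8395177}{35755280} \approx -0.2348$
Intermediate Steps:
$n{\left(b,v \right)} = b + 2 v$
$V{\left(N \right)} = -90 + N$
$t = 5$ ($t = \left(-90 - 157\right) - \left(-120 + 2 \left(-66\right)\right) = -247 - \left(-120 - 132\right) = -247 - -252 = -247 + 252 = 5$)
$\frac{\left(23550 - 21439\right) \frac{1}{17525 - 24741}}{t} + \frac{6988}{-39640} = \frac{\left(23550 - 21439\right) \frac{1}{17525 - 24741}}{5} + \frac{6988}{-39640} = \frac{2111}{-7216} \cdot \frac{1}{5} + 6988 \left(- \frac{1}{39640}\right) = 2111 \left(- \frac{1}{7216}\right) \frac{1}{5} - \frac{1747}{9910} = \left(- \frac{2111}{7216}\right) \frac{1}{5} - \frac{1747}{9910} = - \frac{2111}{36080} - \frac{1747}{9910} = - \frac{8395177}{35755280}$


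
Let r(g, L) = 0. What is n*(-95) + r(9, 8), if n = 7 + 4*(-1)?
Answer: -285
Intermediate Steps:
n = 3 (n = 7 - 4 = 3)
n*(-95) + r(9, 8) = 3*(-95) + 0 = -285 + 0 = -285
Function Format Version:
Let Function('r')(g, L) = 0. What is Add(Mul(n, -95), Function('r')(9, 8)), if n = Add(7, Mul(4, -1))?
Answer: -285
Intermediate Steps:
n = 3 (n = Add(7, -4) = 3)
Add(Mul(n, -95), Function('r')(9, 8)) = Add(Mul(3, -95), 0) = Add(-285, 0) = -285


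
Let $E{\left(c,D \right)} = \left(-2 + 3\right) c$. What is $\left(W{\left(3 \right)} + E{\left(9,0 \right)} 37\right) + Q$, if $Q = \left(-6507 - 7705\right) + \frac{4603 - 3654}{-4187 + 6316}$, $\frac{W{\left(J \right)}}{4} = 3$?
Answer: $- \frac{29521894}{2129} \approx -13867.0$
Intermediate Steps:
$E{\left(c,D \right)} = c$ ($E{\left(c,D \right)} = 1 c = c$)
$W{\left(J \right)} = 12$ ($W{\left(J \right)} = 4 \cdot 3 = 12$)
$Q = - \frac{30256399}{2129}$ ($Q = -14212 + \frac{949}{2129} = - \frac{30256399}{2129} \approx -14212.0$)
$\left(W{\left(3 \right)} + E{\left(9,0 \right)} 37\right) + Q = \left(12 + 9 \cdot 37\right) - \frac{30256399}{2129} = \left(12 + 333\right) - \frac{30256399}{2129} = 345 - \frac{30256399}{2129} = - \frac{29521894}{2129}$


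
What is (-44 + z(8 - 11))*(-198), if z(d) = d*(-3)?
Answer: 6930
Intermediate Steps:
z(d) = -3*d
(-44 + z(8 - 11))*(-198) = (-44 - 3*(8 - 11))*(-198) = (-44 - 3*(-3))*(-198) = (-44 + 9)*(-198) = -35*(-198) = 6930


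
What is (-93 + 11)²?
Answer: 6724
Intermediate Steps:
(-93 + 11)² = (-82)² = 6724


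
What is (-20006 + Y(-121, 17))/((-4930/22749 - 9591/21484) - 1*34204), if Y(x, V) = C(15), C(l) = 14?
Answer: 9770880403872/16717170507043 ≈ 0.58448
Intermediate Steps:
Y(x, V) = 14
(-20006 + Y(-121, 17))/((-4930/22749 - 9591/21484) - 1*34204) = (-20006 + 14)/((-4930/22749 - 9591/21484) - 1*34204) = -19992/((-4930*1/22749 - 9591*1/21484) - 34204) = -19992/((-4930/22749 - 9591/21484) - 34204) = -19992/(-324101779/488739516 - 34204) = -19992/(-16717170507043/488739516) = -19992*(-488739516/16717170507043) = 9770880403872/16717170507043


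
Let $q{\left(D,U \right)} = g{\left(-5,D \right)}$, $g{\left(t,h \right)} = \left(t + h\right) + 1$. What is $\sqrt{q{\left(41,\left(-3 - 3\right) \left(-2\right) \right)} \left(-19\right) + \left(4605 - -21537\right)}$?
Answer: $\sqrt{25439} \approx 159.5$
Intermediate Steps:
$g{\left(t,h \right)} = 1 + h + t$ ($g{\left(t,h \right)} = \left(h + t\right) + 1 = 1 + h + t$)
$q{\left(D,U \right)} = -4 + D$ ($q{\left(D,U \right)} = 1 + D - 5 = -4 + D$)
$\sqrt{q{\left(41,\left(-3 - 3\right) \left(-2\right) \right)} \left(-19\right) + \left(4605 - -21537\right)} = \sqrt{\left(-4 + 41\right) \left(-19\right) + \left(4605 - -21537\right)} = \sqrt{37 \left(-19\right) + \left(4605 + 21537\right)} = \sqrt{-703 + 26142} = \sqrt{25439}$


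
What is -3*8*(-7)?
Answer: 168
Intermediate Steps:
-3*8*(-7) = -24*(-7) = 168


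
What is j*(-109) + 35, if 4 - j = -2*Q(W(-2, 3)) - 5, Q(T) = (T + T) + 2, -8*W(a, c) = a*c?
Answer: -1709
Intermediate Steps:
W(a, c) = -a*c/8
Q(T) = 2 + 2*T (Q(T) = 2*T + 2 = 2 + 2*T)
j = 16 (j = 4 - (-2*(2 + 2*(-⅛*(-2)*3)) - 5) = 4 - (-2*(2 + 2*(¾)) - 5) = 4 - (-2*(2 + 3/2) - 5) = 4 - (-2*7/2 - 5) = 4 - (-7 - 5) = 4 - 1*(-12) = 4 + 12 = 16)
j*(-109) + 35 = 16*(-109) + 35 = -1744 + 35 = -1709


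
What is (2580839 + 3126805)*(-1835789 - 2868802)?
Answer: -26852130593604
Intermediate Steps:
(2580839 + 3126805)*(-1835789 - 2868802) = 5707644*(-4704591) = -26852130593604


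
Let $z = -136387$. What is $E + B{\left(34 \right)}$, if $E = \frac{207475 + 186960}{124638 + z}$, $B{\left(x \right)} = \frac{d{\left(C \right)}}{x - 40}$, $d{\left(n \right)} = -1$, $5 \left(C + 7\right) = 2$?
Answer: $- \frac{2354861}{70494} \approx -33.405$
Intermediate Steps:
$C = - \frac{33}{5}$ ($C = -7 + \frac{1}{5} \cdot 2 = -7 + \frac{2}{5} = - \frac{33}{5} \approx -6.6$)
$B{\left(x \right)} = - \frac{1}{-40 + x}$ ($B{\left(x \right)} = - \frac{1}{x - 40} = - \frac{1}{-40 + x}$)
$E = - \frac{394435}{11749}$ ($E = \frac{207475 + 186960}{124638 - 136387} = \frac{394435}{-11749} = 394435 \left(- \frac{1}{11749}\right) = - \frac{394435}{11749} \approx -33.572$)
$E + B{\left(34 \right)} = - \frac{394435}{11749} - \frac{1}{-40 + 34} = - \frac{394435}{11749} - \frac{1}{-6} = - \frac{394435}{11749} - - \frac{1}{6} = - \frac{394435}{11749} + \frac{1}{6} = - \frac{2354861}{70494}$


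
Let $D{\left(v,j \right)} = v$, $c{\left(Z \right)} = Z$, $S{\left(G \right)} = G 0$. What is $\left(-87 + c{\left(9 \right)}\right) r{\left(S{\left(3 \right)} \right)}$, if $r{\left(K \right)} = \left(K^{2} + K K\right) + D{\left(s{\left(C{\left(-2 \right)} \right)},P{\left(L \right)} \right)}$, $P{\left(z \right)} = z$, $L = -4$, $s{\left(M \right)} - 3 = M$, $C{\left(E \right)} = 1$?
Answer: $-312$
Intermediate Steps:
$s{\left(M \right)} = 3 + M$
$S{\left(G \right)} = 0$
$r{\left(K \right)} = 4 + 2 K^{2}$ ($r{\left(K \right)} = \left(K^{2} + K K\right) + \left(3 + 1\right) = \left(K^{2} + K^{2}\right) + 4 = 2 K^{2} + 4 = 4 + 2 K^{2}$)
$\left(-87 + c{\left(9 \right)}\right) r{\left(S{\left(3 \right)} \right)} = \left(-87 + 9\right) \left(4 + 2 \cdot 0^{2}\right) = - 78 \left(4 + 2 \cdot 0\right) = - 78 \left(4 + 0\right) = \left(-78\right) 4 = -312$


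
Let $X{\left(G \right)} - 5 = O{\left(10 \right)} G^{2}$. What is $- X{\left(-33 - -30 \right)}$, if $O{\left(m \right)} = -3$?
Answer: $22$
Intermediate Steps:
$X{\left(G \right)} = 5 - 3 G^{2}$
$- X{\left(-33 - -30 \right)} = - (5 - 3 \left(-33 - -30\right)^{2}) = - (5 - 3 \left(-33 + 30\right)^{2}) = - (5 - 3 \left(-3\right)^{2}) = - (5 - 27) = \left(-1\right) \left(-22\right) = 22$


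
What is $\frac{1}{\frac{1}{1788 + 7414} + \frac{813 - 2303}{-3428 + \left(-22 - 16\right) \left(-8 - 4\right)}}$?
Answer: $\frac{3418543}{1714244} \approx 1.9942$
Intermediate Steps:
$\frac{1}{\frac{1}{1788 + 7414} + \frac{813 - 2303}{-3428 + \left(-22 - 16\right) \left(-8 - 4\right)}} = \frac{1}{\frac{1}{9202} - \frac{1490}{-3428 - -456}} = \frac{1}{\frac{1}{9202} - \frac{1490}{-3428 + 456}} = \frac{1}{\frac{1}{9202} - \frac{1490}{-2972}} = \frac{1}{\frac{1}{9202} - - \frac{745}{1486}} = \frac{1}{\frac{1}{9202} + \frac{745}{1486}} = \frac{1}{\frac{1714244}{3418543}} = \frac{3418543}{1714244}$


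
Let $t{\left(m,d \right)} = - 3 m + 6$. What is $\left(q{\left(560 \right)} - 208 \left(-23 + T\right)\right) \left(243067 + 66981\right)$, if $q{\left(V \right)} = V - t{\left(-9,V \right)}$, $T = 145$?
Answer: $-7704382752$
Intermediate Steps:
$t{\left(m,d \right)} = 6 - 3 m$
$q{\left(V \right)} = -33 + V$ ($q{\left(V \right)} = V - \left(6 - -27\right) = V - \left(6 + 27\right) = V - 33 = -33 + V$)
$\left(q{\left(560 \right)} - 208 \left(-23 + T\right)\right) \left(243067 + 66981\right) = \left(\left(-33 + 560\right) - 208 \left(-23 + 145\right)\right) \left(243067 + 66981\right) = \left(527 - 25376\right) 310048 = \left(-24849\right) 310048 = -7704382752$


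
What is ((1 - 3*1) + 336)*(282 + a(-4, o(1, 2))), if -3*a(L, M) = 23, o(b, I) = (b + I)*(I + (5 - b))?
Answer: 274882/3 ≈ 91627.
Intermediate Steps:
o(b, I) = (I + b)*(5 + I - b)
a(L, M) = -23/3 (a(L, M) = -1/3*23 = -23/3)
((1 - 3*1) + 336)*(282 + a(-4, o(1, 2))) = ((1 - 3*1) + 336)*(282 - 23/3) = ((1 - 3) + 336)*(823/3) = (-2 + 336)*(823/3) = 334*(823/3) = 274882/3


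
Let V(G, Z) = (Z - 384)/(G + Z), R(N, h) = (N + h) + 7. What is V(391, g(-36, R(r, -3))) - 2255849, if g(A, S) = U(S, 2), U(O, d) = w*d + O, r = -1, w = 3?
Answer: -36093599/16 ≈ -2.2558e+6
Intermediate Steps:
R(N, h) = 7 + N + h
U(O, d) = O + 3*d (U(O, d) = 3*d + O = O + 3*d)
g(A, S) = 6 + S (g(A, S) = S + 3*2 = S + 6 = 6 + S)
V(G, Z) = (-384 + Z)/(G + Z)
V(391, g(-36, R(r, -3))) - 2255849 = (-384 + (6 + (7 - 1 - 3)))/(391 + (6 + (7 - 1 - 3))) - 2255849 = (-384 + (6 + 3))/(391 + (6 + 3)) - 2255849 = (-384 + 9)/(391 + 9) - 2255849 = -375/400 - 2255849 = (1/400)*(-375) - 2255849 = -15/16 - 2255849 = -36093599/16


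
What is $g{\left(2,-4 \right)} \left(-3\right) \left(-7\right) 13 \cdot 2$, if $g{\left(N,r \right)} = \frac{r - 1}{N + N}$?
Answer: $- \frac{1365}{2} \approx -682.5$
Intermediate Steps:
$g{\left(N,r \right)} = \frac{-1 + r}{2 N}$
$g{\left(2,-4 \right)} \left(-3\right) \left(-7\right) 13 \cdot 2 = \frac{-1 - 4}{2 \cdot 2} \left(-3\right) \left(-7\right) 13 \cdot 2 = \frac{1}{2} \cdot \frac{1}{2} \left(-5\right) \left(-3\right) \left(-7\right) 26 = \left(- \frac{5}{4}\right) \left(-3\right) \left(-7\right) 26 = \frac{15}{4} \left(-7\right) 26 = \left(- \frac{105}{4}\right) 26 = - \frac{1365}{2}$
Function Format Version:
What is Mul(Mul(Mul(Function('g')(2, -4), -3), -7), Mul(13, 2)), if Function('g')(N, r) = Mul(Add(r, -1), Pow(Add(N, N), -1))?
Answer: Rational(-1365, 2) ≈ -682.50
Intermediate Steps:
Function('g')(N, r) = Mul(Rational(1, 2), Pow(N, -1), Add(-1, r)) (Function('g')(N, r) = Mul(Add(-1, r), Pow(Mul(2, N), -1)) = Mul(Add(-1, r), Mul(Rational(1, 2), Pow(N, -1))) = Mul(Rational(1, 2), Pow(N, -1), Add(-1, r)))
Mul(Mul(Mul(Function('g')(2, -4), -3), -7), Mul(13, 2)) = Mul(Mul(Mul(Mul(Rational(1, 2), Pow(2, -1), Add(-1, -4)), -3), -7), Mul(13, 2)) = Mul(Mul(Mul(Mul(Rational(1, 2), Rational(1, 2), -5), -3), -7), 26) = Mul(Mul(Mul(Rational(-5, 4), -3), -7), 26) = Mul(Mul(Rational(15, 4), -7), 26) = Mul(Rational(-105, 4), 26) = Rational(-1365, 2)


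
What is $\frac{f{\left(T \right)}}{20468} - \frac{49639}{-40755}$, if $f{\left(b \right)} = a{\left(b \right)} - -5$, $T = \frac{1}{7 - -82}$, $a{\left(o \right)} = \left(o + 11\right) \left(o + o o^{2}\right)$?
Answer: $\frac{63759911987295107}{52337904734054940} \approx 1.2182$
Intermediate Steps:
$a{\left(o \right)} = \left(11 + o\right) \left(o + o^{3}\right)$
$T = \frac{1}{89}$ ($T = \frac{1}{7 + 82} = \frac{1}{89} \approx 0.011236$)
$f{\left(b \right)} = 5 + b \left(11 + b + b^{3} + 11 b^{2}\right)$ ($f{\left(b \right)} = b \left(11 + b + b^{3} + 11 b^{2}\right) - -5 = b \left(11 + b + b^{3} + 11 b^{2}\right) + 5 = 5 + b \left(11 + b + b^{3} + 11 b^{2}\right)$)
$\frac{f{\left(T \right)}}{20468} - \frac{49639}{-40755} = \frac{5 + \frac{11 + \frac{1}{89} + \left(\frac{1}{89}\right)^{3} + \frac{11}{7921}}{89}}{20468} - \frac{49639}{-40755} = \left(5 + \frac{11 + \frac{1}{89} + \frac{1}{704969} + 11 \cdot \frac{1}{7921}}{89}\right) \frac{1}{20468} - - \frac{49639}{40755} = \left(5 + \frac{11 + \frac{1}{89} + \frac{1}{704969} + \frac{11}{7921}}{89}\right) \frac{1}{20468} + \frac{49639}{40755} = \left(5 + \frac{1}{89} \cdot \frac{7763560}{704969}\right) \frac{1}{20468} + \frac{49639}{40755} = \left(5 + \frac{7763560}{62742241}\right) \frac{1}{20468} + \frac{49639}{40755} = \frac{321474765}{62742241} \cdot \frac{1}{20468} + \frac{49639}{40755} = \frac{321474765}{1284208188788} + \frac{49639}{40755} = \frac{63759911987295107}{52337904734054940}$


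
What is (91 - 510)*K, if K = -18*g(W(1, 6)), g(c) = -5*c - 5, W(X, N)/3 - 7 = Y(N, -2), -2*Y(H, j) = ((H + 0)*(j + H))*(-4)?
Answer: -6259860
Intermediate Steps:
Y(H, j) = 2*H*(H + j) (Y(H, j) = -(H + 0)*(j + H)*(-4)/2 = -H*(H + j)*(-4)/2 = -(-2)*H*(H + j) = 2*H*(H + j))
W(X, N) = 21 + 6*N*(-2 + N) (W(X, N) = 21 + 3*(2*N*(N - 2)) = 21 + 3*(2*N*(-2 + N)) = 21 + 6*N*(-2 + N))
g(c) = -5 - 5*c
K = 14940 (K = -18*(-5 - 5*(21 + 6*6*(-2 + 6))) = -18*(-5 - 5*(21 + 6*6*4)) = -18*(-5 - 5*(21 + 144)) = -18*(-5 - 5*165) = -18*(-5 - 825) = -18*(-830) = 14940)
(91 - 510)*K = (91 - 510)*14940 = -419*14940 = -6259860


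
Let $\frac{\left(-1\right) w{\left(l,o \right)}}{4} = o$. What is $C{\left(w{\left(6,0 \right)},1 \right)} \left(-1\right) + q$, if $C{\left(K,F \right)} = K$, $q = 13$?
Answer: $13$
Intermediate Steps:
$w{\left(l,o \right)} = - 4 o$
$C{\left(w{\left(6,0 \right)},1 \right)} \left(-1\right) + q = \left(-4\right) 0 \left(-1\right) + 13 = 0 \left(-1\right) + 13 = 0 + 13 = 13$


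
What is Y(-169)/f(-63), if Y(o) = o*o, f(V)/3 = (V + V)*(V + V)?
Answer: 28561/47628 ≈ 0.59967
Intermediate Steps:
f(V) = 12*V² (f(V) = 3*((V + V)*(V + V)) = 3*((2*V)*(2*V)) = 3*(4*V²) = 12*V²)
Y(o) = o²
Y(-169)/f(-63) = (-169)²/((12*(-63)²)) = 28561/((12*3969)) = 28561/47628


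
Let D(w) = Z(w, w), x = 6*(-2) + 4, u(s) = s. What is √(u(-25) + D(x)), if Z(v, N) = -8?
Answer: I*√33 ≈ 5.7446*I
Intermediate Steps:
x = -8 (x = -12 + 4 = -8)
D(w) = -8
√(u(-25) + D(x)) = √(-25 - 8) = √(-33) = I*√33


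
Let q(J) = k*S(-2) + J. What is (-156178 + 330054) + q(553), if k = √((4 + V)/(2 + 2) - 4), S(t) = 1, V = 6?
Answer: 174429 + I*√6/2 ≈ 1.7443e+5 + 1.2247*I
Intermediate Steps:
k = I*√6/2 (k = √((4 + 6)/(2 + 2) - 4) = √(10/4 - 4) = √(10*(¼) - 4) = √(5/2 - 4) = √(-3/2) = I*√6/2 ≈ 1.2247*I)
q(J) = J + I*√6/2 (q(J) = (I*√6/2)*1 + J = I*√6/2 + J = J + I*√6/2)
(-156178 + 330054) + q(553) = (-156178 + 330054) + (553 + I*√6/2) = 173876 + (553 + I*√6/2) = 174429 + I*√6/2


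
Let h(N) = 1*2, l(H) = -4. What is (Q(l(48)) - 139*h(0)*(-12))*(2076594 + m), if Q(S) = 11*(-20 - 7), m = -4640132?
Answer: -7790591982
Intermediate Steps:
h(N) = 2
Q(S) = -297 (Q(S) = 11*(-27) = -297)
(Q(l(48)) - 139*h(0)*(-12))*(2076594 + m) = (-297 - 139*2*(-12))*(2076594 - 4640132) = (-297 - 278*(-12))*(-2563538) = (-297 + 3336)*(-2563538) = 3039*(-2563538) = -7790591982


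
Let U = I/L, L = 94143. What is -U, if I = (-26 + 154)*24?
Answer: -1024/31381 ≈ -0.032631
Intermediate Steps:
I = 3072 (I = 128*24 = 3072)
U = 1024/31381 (U = 3072/94143 = 3072*(1/94143) = 1024/31381 ≈ 0.032631)
-U = -1*1024/31381 = -1024/31381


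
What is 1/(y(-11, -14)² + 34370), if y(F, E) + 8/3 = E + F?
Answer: 9/316219 ≈ 2.8461e-5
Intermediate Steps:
y(F, E) = -8/3 + E + F (y(F, E) = -8/3 + (E + F) = -8/3 + E + F)
1/(y(-11, -14)² + 34370) = 1/((-8/3 - 14 - 11)² + 34370) = 1/((-83/3)² + 34370) = 1/(6889/9 + 34370) = 1/(316219/9) = 9/316219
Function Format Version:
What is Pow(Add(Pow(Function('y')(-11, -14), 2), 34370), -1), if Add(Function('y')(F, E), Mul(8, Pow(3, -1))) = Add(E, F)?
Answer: Rational(9, 316219) ≈ 2.8461e-5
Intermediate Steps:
Function('y')(F, E) = Add(Rational(-8, 3), E, F) (Function('y')(F, E) = Add(Rational(-8, 3), Add(E, F)) = Add(Rational(-8, 3), E, F))
Pow(Add(Pow(Function('y')(-11, -14), 2), 34370), -1) = Pow(Add(Pow(Add(Rational(-8, 3), -14, -11), 2), 34370), -1) = Pow(Add(Pow(Rational(-83, 3), 2), 34370), -1) = Pow(Add(Rational(6889, 9), 34370), -1) = Pow(Rational(316219, 9), -1) = Rational(9, 316219)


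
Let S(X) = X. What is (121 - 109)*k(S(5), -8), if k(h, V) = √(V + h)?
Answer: 12*I*√3 ≈ 20.785*I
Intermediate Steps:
(121 - 109)*k(S(5), -8) = (121 - 109)*√(-8 + 5) = 12*√(-3) = 12*(I*√3) = 12*I*√3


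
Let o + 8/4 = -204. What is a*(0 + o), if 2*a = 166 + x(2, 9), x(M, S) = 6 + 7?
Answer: -18437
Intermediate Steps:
x(M, S) = 13
o = -206 (o = -2 - 204 = -206)
a = 179/2 (a = (166 + 13)/2 = (½)*179 = 179/2 ≈ 89.500)
a*(0 + o) = 179*(0 - 206)/2 = (179/2)*(-206) = -18437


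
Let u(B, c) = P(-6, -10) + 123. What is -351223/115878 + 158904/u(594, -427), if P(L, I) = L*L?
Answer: 6119211085/6141534 ≈ 996.37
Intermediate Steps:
P(L, I) = L**2
u(B, c) = 159 (u(B, c) = (-6)**2 + 123 = 36 + 123 = 159)
-351223/115878 + 158904/u(594, -427) = -351223/115878 + 158904/159 = -351223*1/115878 + 158904*(1/159) = -351223/115878 + 52968/53 = 6119211085/6141534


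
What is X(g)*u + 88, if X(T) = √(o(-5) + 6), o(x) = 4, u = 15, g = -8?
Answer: 88 + 15*√10 ≈ 135.43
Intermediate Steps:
X(T) = √10 (X(T) = √(4 + 6) = √10)
X(g)*u + 88 = √10*15 + 88 = 15*√10 + 88 = 88 + 15*√10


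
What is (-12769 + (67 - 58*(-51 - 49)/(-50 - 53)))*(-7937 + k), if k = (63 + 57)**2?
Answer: -8493067078/103 ≈ -8.2457e+7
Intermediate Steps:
k = 14400 (k = 120**2 = 14400)
(-12769 + (67 - 58*(-51 - 49)/(-50 - 53)))*(-7937 + k) = (-12769 + (67 - 58*(-51 - 49)/(-50 - 53)))*(-7937 + 14400) = (-12769 + (67 - (-5800)/(-103)))*6463 = (-12769 + (67 - (-5800)*(-1)/103))*6463 = (-12769 + (67 - 58*100/103))*6463 = (-12769 + (67 - 5800/103))*6463 = (-12769 + 1101/103)*6463 = -1314106/103*6463 = -8493067078/103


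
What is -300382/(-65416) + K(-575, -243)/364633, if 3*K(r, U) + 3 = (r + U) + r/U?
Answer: 2348051949839/511432787268 ≈ 4.5911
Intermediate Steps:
K(r, U) = -1 + U/3 + r/3 + r/(3*U) (K(r, U) = -1 + ((r + U) + r/U)/3 = -1 + ((U + r) + r/U)/3 = -1 + (U + r + r/U)/3 = -1 + (U/3 + r/3 + r/(3*U)) = -1 + U/3 + r/3 + r/(3*U))
-300382/(-65416) + K(-575, -243)/364633 = -300382/(-65416) + ((1/3)*(-575 - 243*(-3 - 243 - 575))/(-243))/364633 = -300382*(-1/65416) + ((1/3)*(-1/243)*(-575 - 243*(-821)))*(1/364633) = 150191/32708 + ((1/3)*(-1/243)*(-575 + 199503))*(1/364633) = 150191/32708 + ((1/3)*(-1/243)*198928)*(1/364633) = 150191/32708 - 198928/729*1/364633 = 150191/32708 - 198928/265817457 = 2348051949839/511432787268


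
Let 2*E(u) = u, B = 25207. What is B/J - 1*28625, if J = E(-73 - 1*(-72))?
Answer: -79039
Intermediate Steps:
E(u) = u/2
J = -1/2 (J = (-73 - 1*(-72))/2 = (-73 + 72)/2 = (1/2)*(-1) = -1/2 ≈ -0.50000)
B/J - 1*28625 = 25207/(-1/2) - 1*28625 = 25207*(-2) - 28625 = -50414 - 28625 = -79039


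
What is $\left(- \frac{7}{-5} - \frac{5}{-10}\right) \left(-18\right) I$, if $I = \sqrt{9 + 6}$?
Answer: $- \frac{171 \sqrt{15}}{5} \approx -132.46$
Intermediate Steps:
$I = \sqrt{15} \approx 3.873$
$\left(- \frac{7}{-5} - \frac{5}{-10}\right) \left(-18\right) I = \left(- \frac{7}{-5} - \frac{5}{-10}\right) \left(-18\right) \sqrt{15} = \left(\left(-7\right) \left(- \frac{1}{5}\right) - - \frac{1}{2}\right) \left(-18\right) \sqrt{15} = \left(\frac{7}{5} + \frac{1}{2}\right) \left(-18\right) \sqrt{15} = \frac{19}{10} \left(-18\right) \sqrt{15} = - \frac{171 \sqrt{15}}{5}$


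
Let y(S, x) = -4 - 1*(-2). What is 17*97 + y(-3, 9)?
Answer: 1647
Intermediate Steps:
y(S, x) = -2 (y(S, x) = -4 + 2 = -2)
17*97 + y(-3, 9) = 17*97 - 2 = 1649 - 2 = 1647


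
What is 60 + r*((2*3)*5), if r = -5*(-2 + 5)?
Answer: -390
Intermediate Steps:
r = -15 (r = -5*3 = -15)
60 + r*((2*3)*5) = 60 - 15*2*3*5 = 60 - 90*5 = 60 - 15*30 = 60 - 450 = -390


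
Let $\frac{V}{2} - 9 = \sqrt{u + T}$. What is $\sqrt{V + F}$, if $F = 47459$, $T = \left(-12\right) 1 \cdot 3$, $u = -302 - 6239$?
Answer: $\sqrt{47477 + 2 i \sqrt{6577}} \approx 217.89 + 0.3722 i$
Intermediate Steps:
$u = -6541$ ($u = -302 - 6239 = -6541$)
$T = -36$ ($T = \left(-12\right) 3 = -36$)
$V = 18 + 2 i \sqrt{6577}$ ($V = 18 + 2 \sqrt{-6541 - 36} = 18 + 2 \sqrt{-6577} = 18 + 2 i \sqrt{6577} \approx 18.0 + 162.2 i$)
$\sqrt{V + F} = \sqrt{\left(18 + 2 i \sqrt{6577}\right) + 47459} = \sqrt{47477 + 2 i \sqrt{6577}}$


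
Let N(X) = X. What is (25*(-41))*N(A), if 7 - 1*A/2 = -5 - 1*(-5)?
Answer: -14350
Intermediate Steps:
A = 14 (A = 14 - 2*(-5 - 1*(-5)) = 14 - 2*(-5 + 5) = 14 - 2*0 = 14 + 0 = 14)
(25*(-41))*N(A) = (25*(-41))*14 = -1025*14 = -14350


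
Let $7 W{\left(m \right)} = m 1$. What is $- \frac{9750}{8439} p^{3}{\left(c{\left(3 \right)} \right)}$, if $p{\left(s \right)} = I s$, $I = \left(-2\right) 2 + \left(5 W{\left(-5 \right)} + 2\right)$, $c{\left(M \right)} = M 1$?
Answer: $\frac{5205242250}{964859} \approx 5394.8$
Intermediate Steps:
$W{\left(m \right)} = \frac{m}{7}$ ($W{\left(m \right)} = \frac{m 1}{7} = \frac{m}{7}$)
$c{\left(M \right)} = M$
$I = - \frac{39}{7}$ ($I = \left(-2\right) 2 + \left(5 \cdot \frac{1}{7} \left(-5\right) + 2\right) = -4 + \left(5 \left(- \frac{5}{7}\right) + 2\right) = -4 + \left(- \frac{25}{7} + 2\right) = -4 - \frac{11}{7} = - \frac{39}{7} \approx -5.5714$)
$p{\left(s \right)} = - \frac{39 s}{7}$
$- \frac{9750}{8439} p^{3}{\left(c{\left(3 \right)} \right)} = - \frac{9750}{8439} \left(\left(- \frac{39}{7}\right) 3\right)^{3} = \left(-9750\right) \frac{1}{8439} \left(- \frac{117}{7}\right)^{3} = \left(- \frac{3250}{2813}\right) \left(- \frac{1601613}{343}\right) = \frac{5205242250}{964859}$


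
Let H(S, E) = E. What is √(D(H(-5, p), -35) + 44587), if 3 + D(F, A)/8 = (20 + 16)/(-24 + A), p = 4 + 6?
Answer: √155106811/59 ≈ 211.09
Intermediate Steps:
p = 10
D(F, A) = -24 + 288/(-24 + A) (D(F, A) = -24 + 8*((20 + 16)/(-24 + A)) = -24 + 8*(36/(-24 + A)) = -24 + 288/(-24 + A))
√(D(H(-5, p), -35) + 44587) = √(24*(36 - 1*(-35))/(-24 - 35) + 44587) = √(24*(36 + 35)/(-59) + 44587) = √(24*(-1/59)*71 + 44587) = √(-1704/59 + 44587) = √(2628929/59) = √155106811/59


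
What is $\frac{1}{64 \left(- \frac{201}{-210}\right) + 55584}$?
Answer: $\frac{35}{1947584} \approx 1.7971 \cdot 10^{-5}$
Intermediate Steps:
$\frac{1}{64 \left(- \frac{201}{-210}\right) + 55584} = \frac{1}{64 \left(\left(-201\right) \left(- \frac{1}{210}\right)\right) + 55584} = \frac{1}{64 \cdot \frac{67}{70} + 55584} = \frac{1}{\frac{2144}{35} + 55584} = \frac{1}{\frac{1947584}{35}} = \frac{35}{1947584}$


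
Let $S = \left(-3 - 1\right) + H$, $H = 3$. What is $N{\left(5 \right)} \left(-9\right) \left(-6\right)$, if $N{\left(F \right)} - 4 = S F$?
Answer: $-54$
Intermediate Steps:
$S = -1$ ($S = \left(-3 - 1\right) + 3 = -4 + 3 = -1$)
$N{\left(F \right)} = 4 - F$
$N{\left(5 \right)} \left(-9\right) \left(-6\right) = \left(4 - 5\right) \left(-9\right) \left(-6\right) = \left(-1\right) \left(-9\right) \left(-6\right) = 9 \left(-6\right) = -54$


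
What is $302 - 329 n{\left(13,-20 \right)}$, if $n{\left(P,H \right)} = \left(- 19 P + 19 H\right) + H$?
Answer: $213165$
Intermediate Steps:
$n{\left(P,H \right)} = - 19 P + 20 H$
$302 - 329 n{\left(13,-20 \right)} = 302 - 329 \left(\left(-19\right) 13 + 20 \left(-20\right)\right) = 302 - 329 \left(-247 - 400\right) = 302 - -212863 = 302 + 212863 = 213165$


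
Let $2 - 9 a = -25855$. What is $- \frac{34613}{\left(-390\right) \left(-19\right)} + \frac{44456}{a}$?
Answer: $\frac{17690447}{1637610} \approx 10.803$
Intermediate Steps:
$a = 2873$ ($a = \frac{2}{9} - - \frac{25855}{9} = \frac{2}{9} + \frac{25855}{9} = 2873$)
$- \frac{34613}{\left(-390\right) \left(-19\right)} + \frac{44456}{a} = - \frac{34613}{\left(-390\right) \left(-19\right)} + \frac{44456}{2873} = - \frac{34613}{7410} + 44456 \cdot \frac{1}{2873} = \left(-34613\right) \frac{1}{7410} + \frac{44456}{2873} = - \frac{34613}{7410} + \frac{44456}{2873} = \frac{17690447}{1637610}$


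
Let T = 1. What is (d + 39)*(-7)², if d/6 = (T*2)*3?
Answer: 3675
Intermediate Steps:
d = 36 (d = 6*((1*2)*3) = 6*(2*3) = 6*6 = 36)
(d + 39)*(-7)² = (36 + 39)*(-7)² = 75*49 = 3675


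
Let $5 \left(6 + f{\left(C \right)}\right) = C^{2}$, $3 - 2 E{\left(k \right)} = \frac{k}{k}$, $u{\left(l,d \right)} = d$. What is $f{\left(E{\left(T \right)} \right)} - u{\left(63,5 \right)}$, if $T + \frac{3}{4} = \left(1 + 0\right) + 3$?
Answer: $- \frac{54}{5} \approx -10.8$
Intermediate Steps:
$T = \frac{13}{4}$ ($T = - \frac{3}{4} + \left(\left(1 + 0\right) + 3\right) = - \frac{3}{4} + \left(1 + 3\right) = - \frac{3}{4} + 4 = \frac{13}{4} \approx 3.25$)
$E{\left(k \right)} = 1$ ($E{\left(k \right)} = \frac{3}{2} - \frac{k \frac{1}{k}}{2} = \frac{3}{2} - \frac{1}{2} = 1$)
$f{\left(C \right)} = -6 + \frac{C^{2}}{5}$
$f{\left(E{\left(T \right)} \right)} - u{\left(63,5 \right)} = \left(-6 + \frac{1^{2}}{5}\right) - 5 = \left(-6 + \frac{1}{5} \cdot 1\right) - 5 = \left(-6 + \frac{1}{5}\right) - 5 = - \frac{29}{5} - 5 = - \frac{54}{5}$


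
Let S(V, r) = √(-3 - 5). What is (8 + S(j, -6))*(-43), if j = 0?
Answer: -344 - 86*I*√2 ≈ -344.0 - 121.62*I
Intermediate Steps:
S(V, r) = 2*I*√2 (S(V, r) = √(-8) = 2*I*√2)
(8 + S(j, -6))*(-43) = (8 + 2*I*√2)*(-43) = -344 - 86*I*√2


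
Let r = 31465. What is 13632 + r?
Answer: 45097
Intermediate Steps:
13632 + r = 13632 + 31465 = 45097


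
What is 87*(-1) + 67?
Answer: -20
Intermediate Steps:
87*(-1) + 67 = -87 + 67 = -20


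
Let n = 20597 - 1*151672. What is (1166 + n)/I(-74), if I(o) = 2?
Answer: -129909/2 ≈ -64955.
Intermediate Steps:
n = -131075 (n = 20597 - 151672 = -131075)
(1166 + n)/I(-74) = (1166 - 131075)/2 = -129909*½ = -129909/2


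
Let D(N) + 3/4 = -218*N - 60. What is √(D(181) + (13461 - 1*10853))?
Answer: I*√147643/2 ≈ 192.12*I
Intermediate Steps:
D(N) = -243/4 - 218*N (D(N) = -¾ + (-218*N - 60) = -¾ + (-60 - 218*N) = -243/4 - 218*N)
√(D(181) + (13461 - 1*10853)) = √((-243/4 - 218*181) + (13461 - 1*10853)) = √((-243/4 - 39458) + (13461 - 10853)) = √(-158075/4 + 2608) = √(-147643/4) = I*√147643/2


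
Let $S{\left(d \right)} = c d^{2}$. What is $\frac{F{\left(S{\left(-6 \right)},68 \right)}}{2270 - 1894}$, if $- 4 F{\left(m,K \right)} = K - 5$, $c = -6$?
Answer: $- \frac{63}{1504} \approx -0.041888$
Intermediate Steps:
$S{\left(d \right)} = - 6 d^{2}$
$F{\left(m,K \right)} = \frac{5}{4} - \frac{K}{4}$ ($F{\left(m,K \right)} = - \frac{K - 5}{4} = - \frac{-5 + K}{4} = \frac{5}{4} - \frac{K}{4}$)
$\frac{F{\left(S{\left(-6 \right)},68 \right)}}{2270 - 1894} = \frac{\frac{5}{4} - 17}{2270 - 1894} = \frac{\frac{5}{4} - 17}{376} = \left(- \frac{63}{4}\right) \frac{1}{376} = - \frac{63}{1504}$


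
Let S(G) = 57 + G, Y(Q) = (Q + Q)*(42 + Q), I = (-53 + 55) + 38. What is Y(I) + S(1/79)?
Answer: 522744/79 ≈ 6617.0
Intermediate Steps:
I = 40 (I = 2 + 38 = 40)
Y(Q) = 2*Q*(42 + Q) (Y(Q) = (2*Q)*(42 + Q) = 2*Q*(42 + Q))
Y(I) + S(1/79) = 2*40*(42 + 40) + (57 + 1/79) = 2*40*82 + (57 + 1/79) = 6560 + 4504/79 = 522744/79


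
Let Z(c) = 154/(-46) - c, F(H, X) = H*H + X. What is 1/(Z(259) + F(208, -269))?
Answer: 23/982851 ≈ 2.3401e-5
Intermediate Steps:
F(H, X) = X + H**2 (F(H, X) = H**2 + X = X + H**2)
Z(c) = -77/23 - c (Z(c) = 154*(-1/46) - c = -77/23 - c)
1/(Z(259) + F(208, -269)) = 1/((-77/23 - 1*259) + (-269 + 208**2)) = 1/((-77/23 - 259) + (-269 + 43264)) = 1/(-6034/23 + 42995) = 1/(982851/23) = 23/982851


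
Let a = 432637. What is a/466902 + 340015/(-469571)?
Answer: 44400105197/219243639042 ≈ 0.20251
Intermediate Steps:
a/466902 + 340015/(-469571) = 432637/466902 + 340015/(-469571) = 432637*(1/466902) + 340015*(-1/469571) = 432637/466902 - 340015/469571 = 44400105197/219243639042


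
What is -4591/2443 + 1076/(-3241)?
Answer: -2501157/1131109 ≈ -2.2112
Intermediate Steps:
-4591/2443 + 1076/(-3241) = -4591*1/2443 + 1076*(-1/3241) = -4591/2443 - 1076/3241 = -2501157/1131109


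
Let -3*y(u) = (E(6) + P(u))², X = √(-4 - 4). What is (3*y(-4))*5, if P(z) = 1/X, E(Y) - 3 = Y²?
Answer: -60835/8 + 195*I*√2/2 ≈ -7604.4 + 137.89*I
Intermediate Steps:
X = 2*I*√2 (X = √(-8) = 2*I*√2 ≈ 2.8284*I)
E(Y) = 3 + Y²
P(z) = -I*√2/4 (P(z) = 1/(2*I*√2) = -I*√2/4)
y(u) = -(39 - I*√2/4)²/3 (y(u) = -((3 + 6²) - I*√2/4)²/3 = -((3 + 36) - I*√2/4)²/3 = -(39 - I*√2/4)²/3)
(3*y(-4))*5 = (3*(-12167/24 + 13*I*√2/2))*5 = (-12167/8 + 39*I*√2/2)*5 = -60835/8 + 195*I*√2/2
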